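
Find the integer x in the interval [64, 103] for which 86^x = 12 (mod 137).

79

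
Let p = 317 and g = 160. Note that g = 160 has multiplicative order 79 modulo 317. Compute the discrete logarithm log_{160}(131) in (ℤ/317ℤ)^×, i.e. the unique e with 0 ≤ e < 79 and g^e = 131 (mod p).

41

Baby-step giant-step with m = ceil(sqrt(79)) = 9.
Baby table (160^j mod 317 for j=0..8):
  0:1  1:160  2:240  3:43  4:223  5:176  6:264  7:79
  8:277
Giant step factor: 160^(-9) ≡ 280 (mod 317).
Scan 131·280^i mod 317 for i = 0, 1, …:
  i=0: 131   i=1: 225   i=2: 234   i=3: 218
  i=4: 176
Match at i=4, j=5: e = 4·9 + 5 = 41.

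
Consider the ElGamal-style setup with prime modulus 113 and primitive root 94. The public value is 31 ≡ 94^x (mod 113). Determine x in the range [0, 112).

Successive powers of 94 modulo 113:
  94^0=1  94^1=94  94^2=22  94^3=34  94^4=32  94^5=70
  94^6=26  94^7=71  94^8=7  94^9=93  94^10=41  94^11=12
  94^12=111  94^13=38  94^14=69  94^15=45  94^16=49  94^17=86
  94^18=61  94^19=84  94^20=99  94^21=40  94^22=31
So 94^22 ≡ 31 (mod 113), giving x = 22.

22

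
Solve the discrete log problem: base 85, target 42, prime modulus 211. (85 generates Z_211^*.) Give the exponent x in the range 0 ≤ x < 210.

123

Baby-step giant-step with m = ceil(sqrt(210)) = 15.
Baby table (85^j mod 211 for j=0..14):
  0:1  1:85  2:51  3:115  4:69  5:168  6:143  7:128
  8:119  9:198  10:161  11:181  12:193  13:158  14:137
Giant step factor: 85^(-15) ≡ 153 (mod 211).
Scan 42·153^i mod 211 for i = 0, 1, …:
  i=0: 42   i=1: 96   i=2: 129   i=3: 114
  i=4: 140   i=5: 109   i=6: 8   i=7: 169
  i=8: 115
Match at i=8, j=3: x = 8·15 + 3 = 123.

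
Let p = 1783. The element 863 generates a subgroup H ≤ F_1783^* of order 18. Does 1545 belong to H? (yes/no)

1545 ∈ ⟨863⟩ iff 1545^18 ≡ 1 (mod 1783), since |⟨863⟩| = 18.
1545^18 mod 1783 = 107.
Since 107 ≠ 1, 1545 does not lie in the subgroup.

no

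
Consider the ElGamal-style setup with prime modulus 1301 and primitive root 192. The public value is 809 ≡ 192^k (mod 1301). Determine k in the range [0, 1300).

Baby-step giant-step with m = ceil(sqrt(1300)) = 37.
Baby table (192^j mod 1301 for j=0..36):
  0:1  1:192  2:436  3:448  4:150  5:178  6:350  7:849
  8:383  9:680  10:460  11:1153  12:206  13:522  14:47  15:1218
  16:977  17:240  18:545  19:560  20:838  21:873  22:1088  23:736
  24:804  25:850  26:575  27:1116  28:908  29:2  30:384  31:872
  32:896  33:300  34:356  35:700  36:397
Giant step factor: 192^(-37) ≡ 1194 (mod 1301).
Scan 809·1194^i mod 1301 for i = 0, 1, …:
  i=0: 809   i=1: 604   i=2: 422   i=3: 381
  i=4: 865   i=5: 1117   i=6: 173   i=7: 1004
  i=8: 555   i=9: 461     …   i=20: 443
  i=21: 736
Match at i=21, j=23: k = 21·37 + 23 = 800.

800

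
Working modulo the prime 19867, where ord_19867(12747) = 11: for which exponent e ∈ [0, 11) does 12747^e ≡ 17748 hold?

4

Successive powers of 12747 modulo 19867:
  12747^0=1  12747^1=12747  12747^2=13683  12747^3=4808  12747^4=17748
So 12747^4 ≡ 17748 (mod 19867), giving e = 4.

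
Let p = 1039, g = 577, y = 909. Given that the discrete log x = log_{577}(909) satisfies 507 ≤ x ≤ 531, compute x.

Compute 577^507 mod 1039 = 975, then multiply by 577 repeatedly:
  577^507=975  577^508=476  577^509=356  577^510=729  577^511=877
  577^512=36  577^513=1031  577^514=579  577^515=564  577^516=221
  577^517=759  577^518=524  577^519=1038  577^520=462  577^521=590
  577^522=677  577^523=1004  577^524=585  577^525=909
Found 909 at exponent 525.

525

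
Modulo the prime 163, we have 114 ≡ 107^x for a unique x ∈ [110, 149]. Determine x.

149

Compute 107^110 mod 163 = 143, then multiply by 107 repeatedly:
  107^110=143  107^111=142  107^112=35  107^113=159  107^114=61
  107^115=7  107^116=97  107^117=110  107^118=34  107^119=52
  107^120=22  107^121=72  107^122=43  107^123=37  107^124=47
  107^125=139  107^126=40  107^127=42  107^128=93  107^129=8
  107^130=41  107^131=149  107^132=132  107^133=106  107^134=95
  107^135=59  107^136=119  107^137=19  107^138=77  107^139=89
  107^140=69  107^141=48  107^142=83  107^143=79  107^144=140
  107^145=147  107^146=81  107^147=28  107^148=62  107^149=114
Found 114 at exponent 149.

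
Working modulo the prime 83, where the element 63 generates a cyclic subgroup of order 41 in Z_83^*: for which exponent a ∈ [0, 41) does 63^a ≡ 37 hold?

Baby-step giant-step with m = ceil(sqrt(41)) = 7.
Baby table (63^j mod 83 for j=0..6):
  0:1  1:63  2:68  3:51  4:59  5:65  6:28
Giant step factor: 63^(-7) ≡ 4 (mod 83).
Scan 37·4^i mod 83 for i = 0, 1, …:
  i=0: 37   i=1: 65
Match at i=1, j=5: a = 1·7 + 5 = 12.

12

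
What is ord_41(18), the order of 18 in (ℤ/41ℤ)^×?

5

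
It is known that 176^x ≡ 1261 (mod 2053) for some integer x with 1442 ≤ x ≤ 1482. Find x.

1442

Compute 176^1442 mod 2053 = 1261, then multiply by 176 repeatedly:
  176^1442=1261
Found 1261 at exponent 1442.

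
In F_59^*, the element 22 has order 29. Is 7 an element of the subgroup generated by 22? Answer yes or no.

7 ∈ ⟨22⟩ iff 7^29 ≡ 1 (mod 59), since |⟨22⟩| = 29.
7^29 mod 59 = 1.
Since 1 = 1, 7 lies in the subgroup.

yes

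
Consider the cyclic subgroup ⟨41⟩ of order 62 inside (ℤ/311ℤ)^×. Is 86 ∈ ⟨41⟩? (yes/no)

yes

86 ∈ ⟨41⟩ iff 86^62 ≡ 1 (mod 311), since |⟨41⟩| = 62.
86^62 mod 311 = 1.
Since 1 = 1, 86 lies in the subgroup.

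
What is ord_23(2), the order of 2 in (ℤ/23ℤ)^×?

The order of 2 must divide p − 1 = 22 = 2 · 11.
Divisors: 1, 2, 11, 22.
Check each in increasing order: 2^1 ≡ 2;  2^2 ≡ 4;  2^11 ≡ 1.
Smallest exponent giving 1 is 11.

11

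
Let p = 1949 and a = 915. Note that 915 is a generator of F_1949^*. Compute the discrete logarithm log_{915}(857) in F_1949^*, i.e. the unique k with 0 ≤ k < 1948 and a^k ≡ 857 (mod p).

Baby-step giant-step with m = ceil(sqrt(1948)) = 45.
Baby table (915^j mod 1949 for j=0..44):
  0:1  1:915  2:1104  3:578  4:691  5:789  6:805  7:1802
  8:1925  9:1428  10:790  11:1720  12:957  13:554  14:170  15:1579
  16:576  17:810  18:530  19:1598  20:420  21:347  22:1767  23:1084
  24:1768  25:50  26:923  27:628  28:1614  29:1417  30:470  31:1270
  32:446  33:749  34:1236  35:520  36:244  37:1074  38:414  39:704
  40:990  41:1514  42:1520  43:1163  44:1940
Giant step factor: 915^(-45) ≡ 1434 (mod 1949).
Scan 857·1434^i mod 1949 for i = 0, 1, …:
  i=0: 857   i=1: 1068   i=2: 1547   i=3: 436
  i=4: 1544   i=5: 32   i=6: 1061   i=7: 1254
  i=8: 1258   i=9: 1147     …   i=28: 570
  i=29: 749
Match at i=29, j=33: k = 29·45 + 33 = 1338.

1338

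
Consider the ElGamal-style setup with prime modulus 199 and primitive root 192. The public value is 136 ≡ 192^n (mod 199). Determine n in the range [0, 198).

Baby-step giant-step with m = ceil(sqrt(198)) = 15.
Baby table (192^j mod 199 for j=0..14):
  0:1  1:192  2:49  3:55  4:13  5:108  6:40  7:118
  8:169  9:11  10:122  11:141  12:8  13:143  14:193
Giant step factor: 192^(-15) ≡ 109 (mod 199).
Scan 136·109^i mod 199 for i = 0, 1, …:
  i=0: 136   i=1: 98   i=2: 135   i=3: 188
  i=4: 194   i=5: 52   i=6: 96   i=7: 116
  i=8: 107   i=9: 121   i=10: 55
Match at i=10, j=3: n = 10·15 + 3 = 153.

153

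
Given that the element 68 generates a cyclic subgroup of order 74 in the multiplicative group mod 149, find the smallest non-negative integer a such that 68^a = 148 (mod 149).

37

Baby-step giant-step with m = ceil(sqrt(74)) = 9.
Baby table (68^j mod 149 for j=0..8):
  0:1  1:68  2:5  3:42  4:25  5:61  6:125  7:7
  8:29
Giant step factor: 68^(-9) ≡ 132 (mod 149).
Scan 148·132^i mod 149 for i = 0, 1, …:
  i=0: 148   i=1: 17   i=2: 9   i=3: 145
  i=4: 68
Match at i=4, j=1: a = 4·9 + 1 = 37.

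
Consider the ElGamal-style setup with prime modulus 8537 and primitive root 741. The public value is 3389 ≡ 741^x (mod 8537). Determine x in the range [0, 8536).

2346

Baby-step giant-step with m = ceil(sqrt(8536)) = 93.
Baby table (741^j mod 8537 for j=0..92):
  0:1  1:741  2:2713  3:4138  4:1475  5:239  6:6359  7:8132
  8:7227  9:2508  10:5899  11:215  12:5649  13:2779  14:1822  15:1256
  16:163  17:1265  18:6832  19:71  20:1389  21:4809  22:3540  23:2281
  24:8432  25:7565  26:5393  27:897  28:7328  29:516  30:6728  31:8377
  32:958  33:1307  34:3806  35:3036  36:4445  37:7000  38:5041  39:4712
  40:8496  41:3767  42:8285  43:1082  44:7821  45:7275  46:3928  47:8068
  48:2488  49:8153  50:5714  51:8259  52:7427  53:5579  54:2131  55:8263
  56:1854  57:7894  58:1609  59:5626  60:2810  61:7719  62:8526  63:386
  64:4305  65:5704  66:849  67:5908  68:6884  69:4455  70:5873  71:6560
  72:3407  73:6172  74:6157  75:3579  76:5569  77:3258  78:6744  79:3159
  80:1681  81:7756  82:1795  83:6860  84:3745  85:520  86:1155  87:2155
  88:436  89:7207  90:4762  91:2861  92:2825
Giant step factor: 741^(-93) ≡ 422 (mod 8537).
Scan 3389·422^i mod 8537 for i = 0, 1, …:
  i=0: 3389   i=1: 4479   i=2: 3461   i=3: 715
  i=4: 2935   i=5: 705   i=6: 7252   i=7: 4098
  i=8: 4882   i=9: 2787     …   i=24: 3673
  i=25: 4809
Match at i=25, j=21: x = 25·93 + 21 = 2346.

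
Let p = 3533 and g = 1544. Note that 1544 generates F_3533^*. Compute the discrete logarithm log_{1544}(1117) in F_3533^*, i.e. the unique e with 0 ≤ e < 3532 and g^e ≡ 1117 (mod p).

1203

Baby-step giant-step with m = ceil(sqrt(3532)) = 60.
Baby table (1544^j mod 3533 for j=0..59):
  0:1  1:1544  2:2694  3:1195  4:854  5:767  6:693  7:3026
  8:1518  9:1413  10:1811  11:1581  12:3294  13:1949  14:2673  15:568
  16:808  17:403  18:424  19:1051  20:1097  21:1461  22:1730  23:172
  24:593  25:545  26:626  27:2035  28:1203  29:2607  30:1121  31:3187
  32:2792  33:588  34:3424  35:1288  36:3126  37:466  38:2305  39:1189
  40:2189  41:2268  42:589  43:1435  44:449  45:788  46:1320  47:3072
  48:1882  49:1682  50:253  51:2002  52:3246  53:2030  54:549  55:3269
  56:2212  57:2450  58:2490  59:656
Giant step factor: 1544^(-60) ≡ 150 (mod 3533).
Scan 1117·150^i mod 3533 for i = 0, 1, …:
  i=0: 1117   i=1: 1499   i=2: 2271   i=3: 1482
  i=4: 3254   i=5: 546   i=6: 641   i=7: 759
  i=8: 794   i=9: 2511     …   i=19: 2010
  i=20: 1195
Match at i=20, j=3: e = 20·60 + 3 = 1203.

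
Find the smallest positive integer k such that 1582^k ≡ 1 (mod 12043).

6021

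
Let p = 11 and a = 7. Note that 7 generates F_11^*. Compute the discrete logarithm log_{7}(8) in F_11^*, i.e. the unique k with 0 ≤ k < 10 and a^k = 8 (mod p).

9

Successive powers of 7 modulo 11:
  7^0=1  7^1=7  7^2=5  7^3=2  7^4=3  7^5=10
  7^6=4  7^7=6  7^8=9  7^9=8
So 7^9 ≡ 8 (mod 11), giving k = 9.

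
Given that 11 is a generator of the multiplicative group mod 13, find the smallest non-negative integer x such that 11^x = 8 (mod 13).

9

Successive powers of 11 modulo 13:
  11^0=1  11^1=11  11^2=4  11^3=5  11^4=3  11^5=7
  11^6=12  11^7=2  11^8=9  11^9=8
So 11^9 ≡ 8 (mod 13), giving x = 9.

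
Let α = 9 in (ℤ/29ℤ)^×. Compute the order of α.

14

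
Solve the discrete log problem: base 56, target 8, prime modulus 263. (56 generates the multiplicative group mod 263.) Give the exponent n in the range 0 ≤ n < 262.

36

Baby-step giant-step with m = ceil(sqrt(262)) = 17.
Baby table (56^j mod 263 for j=0..16):
  0:1  1:56  2:243  3:195  4:137  5:45  6:153  7:152
  8:96  9:116  10:184  11:47  12:2  13:112  14:223  15:127
  16:11
Giant step factor: 56^(-17) ≡ 38 (mod 263).
Scan 8·38^i mod 263 for i = 0, 1, …:
  i=0: 8   i=1: 41   i=2: 243
Match at i=2, j=2: n = 2·17 + 2 = 36.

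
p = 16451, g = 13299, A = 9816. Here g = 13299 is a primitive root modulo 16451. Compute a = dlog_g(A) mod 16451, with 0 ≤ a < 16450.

11253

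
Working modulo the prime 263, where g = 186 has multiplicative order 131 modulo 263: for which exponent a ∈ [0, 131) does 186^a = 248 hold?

Baby-step giant-step with m = ceil(sqrt(131)) = 12.
Baby table (186^j mod 263 for j=0..11):
  0:1  1:186  2:143  3:35  4:198  5:8  6:173  7:92
  8:17  9:6  10:64  11:69
Giant step factor: 186^(-12) ≡ 129 (mod 263).
Scan 248·129^i mod 263 for i = 0, 1, …:
  i=0: 248   i=1: 169   i=2: 235   i=3: 70
  i=4: 88   i=5: 43   i=6: 24   i=7: 203
  i=8: 150   i=9: 151   i=10: 17
Match at i=10, j=8: a = 10·12 + 8 = 128.

128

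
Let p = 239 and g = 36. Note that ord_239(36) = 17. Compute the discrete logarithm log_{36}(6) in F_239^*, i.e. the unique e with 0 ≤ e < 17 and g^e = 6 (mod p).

9

Successive powers of 36 modulo 239:
  36^0=1  36^1=36  36^2=101  36^3=51  36^4=163  36^5=132
  36^6=211  36^7=187  36^8=40  36^9=6
So 36^9 ≡ 6 (mod 239), giving e = 9.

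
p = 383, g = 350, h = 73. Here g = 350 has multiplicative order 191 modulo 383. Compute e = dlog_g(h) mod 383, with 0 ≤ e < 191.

96

Baby-step giant-step with m = ceil(sqrt(191)) = 14.
Baby table (350^j mod 383 for j=0..13):
  0:1  1:350  2:323  3:65  4:153  5:313  6:12  7:370
  8:46  9:14  10:304  11:309  12:144  13:227
Giant step factor: 350^(-14) ≡ 34 (mod 383).
Scan 73·34^i mod 383 for i = 0, 1, …:
  i=0: 73   i=1: 184   i=2: 128   i=3: 139
  i=4: 130   i=5: 207   i=6: 144
Match at i=6, j=12: e = 6·14 + 12 = 96.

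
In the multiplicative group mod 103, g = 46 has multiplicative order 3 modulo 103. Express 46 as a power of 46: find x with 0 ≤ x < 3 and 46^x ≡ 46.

1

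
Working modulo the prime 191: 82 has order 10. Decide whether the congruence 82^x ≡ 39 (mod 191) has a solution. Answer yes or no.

yes

⟨82⟩ has order 10; its elements mod 191 are {1, 7, 39, 49, 82, 109, 142, 152, 184, 190}.
39 is in this set.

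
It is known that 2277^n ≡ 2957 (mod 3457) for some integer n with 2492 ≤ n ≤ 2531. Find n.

2517

Compute 2277^2492 mod 3457 = 384, then multiply by 2277 repeatedly:
  2277^2492=384  2277^2493=3204  2277^2494=1238  2277^2495=1471  2277^2496=3091
  2277^2497=3212  2277^2498=2169  2277^2499=2217  2277^2500=889  2277^2501=1908
  2277^2502=2524  2277^2503=1614  2277^2504=287  2277^2505=126  2277^2506=3428
  2277^2507=3107  2277^2508=1617  2277^2509=204  2277^2510=1270  2277^2511=1738
  2277^2512=2618  2277^2513=1318  2277^2514=410  2277^2515=180  2277^2516=1934
  2277^2517=2957
Found 2957 at exponent 2517.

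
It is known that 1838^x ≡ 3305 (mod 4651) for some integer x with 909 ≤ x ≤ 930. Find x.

921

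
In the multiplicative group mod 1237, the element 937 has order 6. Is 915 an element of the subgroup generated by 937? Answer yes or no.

⟨937⟩ has order 6; its elements mod 1237 are {1, 300, 301, 936, 937, 1236}.
915 is not in this set.

no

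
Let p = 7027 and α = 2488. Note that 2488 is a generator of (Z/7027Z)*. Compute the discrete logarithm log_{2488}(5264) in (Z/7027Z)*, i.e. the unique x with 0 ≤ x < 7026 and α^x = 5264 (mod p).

Baby-step giant-step with m = ceil(sqrt(7026)) = 84.
Baby table (2488^j mod 7027 for j=0..83):
  0:1  1:2488  2:6384  3:2372  4:5883  5:6690  6:4784  7:5881
  8:1714  9:6070  10:1137  11:4002  12:6744  13:5623  14:6294  15:3316
  16:510  17:4020  18:2339  19:1076  20:6828  21:3805  22:1471  23:5808
  24:2792  25:3820  26:3656  27:3190  28:3237  29:714  30:5628  31:4680
  32:101  33:5343  34:5327  35:654  36:3915  37:1098  38:5348  39:3713
  40:4466  41:1721  42:2405  43:3663  44:6552  45:5763  46:3264  47:4647
  48:2321  49:5481  50:4348  51:3271  52:982  53:4847  54:1004  55:3367
  56:912  57:6362  58:3852  59:5975  60:3695  61:1844  62:6268  63:1871
  64:3174  65:5591  66:3975  67:2811  68:1903  69:5493  70:6096  71:2582
  72:1338  73:5173  74:3987  75:4559  76:1214  77:5849  78:6422  79:5565
  80:2530  81:5475  82:3474  83:102
Giant step factor: 2488^(-84) ≡ 3295 (mod 7027).
Scan 5264·3295^i mod 7027 for i = 0, 1, …:
  i=0: 5264   i=1: 2244   i=2: 1576   i=3: 6994
  i=4: 3697   i=5: 3824   i=6: 669   i=7: 4904
  i=8: 3607   i=9: 2408     …   i=56: 6269
  i=57: 4002
Match at i=57, j=11: x = 57·84 + 11 = 4799.

4799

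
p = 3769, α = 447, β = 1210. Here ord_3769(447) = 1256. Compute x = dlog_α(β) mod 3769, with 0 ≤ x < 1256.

Baby-step giant-step with m = ceil(sqrt(1256)) = 36.
Baby table (447^j mod 3769 for j=0..35):
  0:1  1:447  2:52  3:630  4:2704  5:2608  6:1155  7:3701
  8:3525  9:233  10:2388  11:809  12:3568  13:609  14:855  15:1516
  16:3001  17:3452  18:1523  19:2361  20:47  21:2164  22:2444  23:3227
  24:2711  25:1968  26:1519  27:573  28:3608  29:3413  30:2935  31:333
  32:1860  33:2240  34:2495  35:3410
Giant step factor: 447^(-36) ≡ 3516 (mod 3769).
Scan 1210·3516^i mod 3769 for i = 0, 1, …:
  i=0: 1210   i=1: 2928   i=2: 1709   i=3: 1058
  i=4: 3694   i=5: 130   i=6: 1031   i=7: 2987
  i=8: 1858   i=9: 1051     …   i=20: 2209
  i=21: 2704
Match at i=21, j=4: x = 21·36 + 4 = 760.

760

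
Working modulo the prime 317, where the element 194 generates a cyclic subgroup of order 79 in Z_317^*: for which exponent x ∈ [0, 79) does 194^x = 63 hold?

Baby-step giant-step with m = ceil(sqrt(79)) = 9.
Baby table (194^j mod 317 for j=0..8):
  0:1  1:194  2:230  3:240  4:278  5:42  6:223  7:150
  8:253
Giant step factor: 194^(-9) ≡ 311 (mod 317).
Scan 63·311^i mod 317 for i = 0, 1, …:
  i=0: 63   i=1: 256   i=2: 49   i=3: 23
  i=4: 179   i=5: 194
Match at i=5, j=1: x = 5·9 + 1 = 46.

46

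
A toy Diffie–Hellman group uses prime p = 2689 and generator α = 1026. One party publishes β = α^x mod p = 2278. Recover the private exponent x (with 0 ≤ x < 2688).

2449

Baby-step giant-step with m = ceil(sqrt(2688)) = 52.
Baby table (1026^j mod 2689 for j=0..51):
  0:1  1:1026  2:1277  3:659  4:1195  5:2575  6:1352  7:2317
  8:166  9:909  10:2240  11:1834  12:2073  13:2588  14:1245  15:95
  16:666  17:310  18:758  19:587  20:2615  21:2057  22:2306  23:2325
  24:307  25:369  26:2134  27:638  28:1161  29:2648  30:958  31:1423
  32:2560  33:2096  34:1985  35:1037  36:1807  37:1261  38:377  39:2275
  40:98  41:1055  42:1452  43:46  44:1483  45:2273  46:735  47:1190
  48:134  49:345  50:1711  51:2258
Giant step factor: 1026^(-52) ≡ 20 (mod 2689).
Scan 2278·20^i mod 2689 for i = 0, 1, …:
  i=0: 2278   i=1: 2536   i=2: 2318   i=3: 647
  i=4: 2184   i=5: 656   i=6: 2364   i=7: 1567
  i=8: 1761   i=9: 263     …   i=46: 801
  i=47: 2575
Match at i=47, j=5: x = 47·52 + 5 = 2449.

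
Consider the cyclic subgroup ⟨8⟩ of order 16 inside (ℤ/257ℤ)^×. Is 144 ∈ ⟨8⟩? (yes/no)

no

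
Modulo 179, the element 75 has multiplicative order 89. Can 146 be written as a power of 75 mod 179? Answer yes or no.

yes

146 ∈ ⟨75⟩ iff 146^89 ≡ 1 (mod 179), since |⟨75⟩| = 89.
146^89 mod 179 = 1.
Since 1 = 1, 146 lies in the subgroup.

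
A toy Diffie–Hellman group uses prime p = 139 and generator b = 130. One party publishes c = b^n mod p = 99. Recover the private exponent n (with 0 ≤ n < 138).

Baby-step giant-step with m = ceil(sqrt(138)) = 12.
Baby table (130^j mod 139 for j=0..11):
  0:1  1:130  2:81  3:105  4:28  5:26  6:44  7:21
  8:89  9:33  10:120  11:32
Giant step factor: 130^(-12) ≡ 125 (mod 139).
Scan 99·125^i mod 139 for i = 0, 1, …:
  i=0: 99   i=1: 4   i=2: 83   i=3: 89
Match at i=3, j=8: n = 3·12 + 8 = 44.

44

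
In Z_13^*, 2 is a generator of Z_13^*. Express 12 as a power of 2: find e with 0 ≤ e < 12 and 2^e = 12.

Successive powers of 2 modulo 13:
  2^0=1  2^1=2  2^2=4  2^3=8  2^4=3  2^5=6
  2^6=12
So 2^6 ≡ 12 (mod 13), giving e = 6.

6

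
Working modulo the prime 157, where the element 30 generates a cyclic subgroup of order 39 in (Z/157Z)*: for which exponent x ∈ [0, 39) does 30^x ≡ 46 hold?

27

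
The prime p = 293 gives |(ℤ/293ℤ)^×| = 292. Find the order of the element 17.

The order of 17 must divide p − 1 = 292 = 2^2 · 73.
Divisors: 1, 2, 4, 73, 146, 292.
Check each in increasing order: 17^1 ≡ 17;  17^2 ≡ 289;  17^4 ≡ 16;  17^73 ≡ 1.
Smallest exponent giving 1 is 73.

73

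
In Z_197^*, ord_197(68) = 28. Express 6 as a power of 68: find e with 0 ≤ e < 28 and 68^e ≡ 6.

Successive powers of 68 modulo 197:
  68^0=1  68^1=68  68^2=93  68^3=20  68^4=178  68^5=87
  68^6=6
So 68^6 ≡ 6 (mod 197), giving e = 6.

6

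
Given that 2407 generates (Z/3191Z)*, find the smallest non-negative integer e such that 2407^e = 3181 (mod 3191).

1485

Baby-step giant-step with m = ceil(sqrt(3190)) = 57.
Baby table (2407^j mod 3191 for j=0..56):
  0:1  1:2407  2:1984  3:1752  4:1753  5:969  6:2953  7:1514
  8:76  9:1045  10:807  11:2321  12:2397  13:251  14:1058  15:188
  16:2585  17:2836  18:703  19:891  20:285  21:3121  22:633  23:1524
  24:1809  25:1739  26:2372  27:705  28:2514  29:1062  30:243  31:948
  32:271  33:1333  34:1576  35:2524  36:2795  37:937  38:2513  39:1846
  40:1450  41:2387  42:1709  43:364  44:1814  45:1010  46:2719  47:3083
  48:1706  49:2716  50:2244  51:2136  52:651  53:176  54:2420  55:1365
  56:2016
Giant step factor: 2407^(-57) ≡ 1760 (mod 3191).
Scan 3181·1760^i mod 3191 for i = 0, 1, …:
  i=0: 3181   i=1: 1546   i=2: 2228   i=3: 2732
  i=4: 2674   i=5: 2706   i=6: 1588   i=7: 2755
  i=8: 1671   i=9: 2049     …   i=25: 1611
  i=26: 1752
Match at i=26, j=3: e = 26·57 + 3 = 1485.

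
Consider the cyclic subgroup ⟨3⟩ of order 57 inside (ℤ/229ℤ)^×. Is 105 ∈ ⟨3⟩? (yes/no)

no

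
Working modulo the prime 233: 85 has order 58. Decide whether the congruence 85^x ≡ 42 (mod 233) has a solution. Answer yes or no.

no

42 ∈ ⟨85⟩ iff 42^58 ≡ 1 (mod 233), since |⟨85⟩| = 58.
42^58 mod 233 = 89.
Since 89 ≠ 1, 42 does not lie in the subgroup.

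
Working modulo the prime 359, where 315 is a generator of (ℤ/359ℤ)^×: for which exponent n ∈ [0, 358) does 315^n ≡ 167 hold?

Baby-step giant-step with m = ceil(sqrt(358)) = 19.
Baby table (315^j mod 359 for j=0..18):
  0:1  1:315  2:141  3:258  4:136  5:119  6:149  7:265
  8:187  9:29  10:160  11:140  12:302  13:354  14:220  15:13
  16:146  17:38  18:123
Giant step factor: 315^(-19) ≡ 226 (mod 359).
Scan 167·226^i mod 359 for i = 0, 1, …:
  i=0: 167   i=1: 47   i=2: 211   i=3: 298
  i=4: 215   i=5: 125   i=6: 248   i=7: 44
  i=8: 251   i=9: 4     …   i=15: 294
  i=16: 29
Match at i=16, j=9: n = 16·19 + 9 = 313.

313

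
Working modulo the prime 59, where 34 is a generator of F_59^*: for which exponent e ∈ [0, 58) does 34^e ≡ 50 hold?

47

Baby-step giant-step with m = ceil(sqrt(58)) = 8.
Baby table (34^j mod 59 for j=0..7):
  0:1  1:34  2:35  3:10  4:45  5:55  6:41  7:37
Giant step factor: 34^(-8) ≡ 28 (mod 59).
Scan 50·28^i mod 59 for i = 0, 1, …:
  i=0: 50   i=1: 43   i=2: 24   i=3: 23
  i=4: 54   i=5: 37
Match at i=5, j=7: e = 5·8 + 7 = 47.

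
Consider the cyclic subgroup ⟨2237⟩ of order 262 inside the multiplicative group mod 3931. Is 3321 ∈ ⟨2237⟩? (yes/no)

3321 ∈ ⟨2237⟩ iff 3321^262 ≡ 1 (mod 3931), since |⟨2237⟩| = 262.
3321^262 mod 3931 = 1.
Since 1 = 1, 3321 lies in the subgroup.

yes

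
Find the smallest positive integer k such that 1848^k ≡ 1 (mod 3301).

660

The order of 1848 must divide p − 1 = 3300 = 2^2 · 3 · 5^2 · 11.
Divisors: 1, 2, 3, 4, 5, 6, 10, 11, 12, 15, 20, 22, 25, 30, 33, 44, 50, 55, 60, 66, 75, 100, 110, 132, 150, 165, 220, 275, 300, 330, 550, 660, 825, 1100, 1650, 3300.
Check each in increasing order: 1848^1 ≡ 1848;  1848^2 ≡ 1870;  1848^3 ≡ 2914;  1848^4 ≡ 1141;  1848^5 ≡ 2530;  1848^6 ≡ 1224;  1848^10 ≡ 261;  1848^11 ≡ 382;  1848^12 ≡ 2823;  1848^15 ≡ 130;  1848^20 ≡ 2101;  1848^22 ≡ 680;  1848^25 ≡ 920;  1848^30 ≡ 395;  1848^33 ≡ 2282;  1848^44 ≡ 260;  1848^50 ≡ 1344;  1848^55 ≡ 290;  1848^60 ≡ 878;  1848^66 ≡ 1847;  1848^75 ≡ 1906;  1848^100 ≡ 689;  1848^110 ≡ 1575;  1848^132 ≡ 1476;  1848^150 ≡ 1736;  1848^165 ≡ 1212;  1848^220 ≡ 1574;  1848^275 ≡ 922;  1848^300 ≡ 3184;  1848^330 ≡ 3300;  1848^550 ≡ 1727;  1848^660 ≡ 1.
Smallest exponent giving 1 is 660.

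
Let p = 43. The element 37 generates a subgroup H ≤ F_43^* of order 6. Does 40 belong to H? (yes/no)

40 ∈ ⟨37⟩ iff 40^6 ≡ 1 (mod 43), since |⟨37⟩| = 6.
40^6 mod 43 = 41.
Since 41 ≠ 1, 40 does not lie in the subgroup.

no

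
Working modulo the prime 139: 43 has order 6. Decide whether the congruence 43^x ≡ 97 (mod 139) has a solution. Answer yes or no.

97 ∈ ⟨43⟩ iff 97^6 ≡ 1 (mod 139), since |⟨43⟩| = 6.
97^6 mod 139 = 1.
Since 1 = 1, 97 lies in the subgroup.

yes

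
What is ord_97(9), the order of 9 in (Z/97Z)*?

The order of 9 must divide p − 1 = 96 = 2^5 · 3.
Divisors: 1, 2, 3, 4, 6, 8, 12, 16, 24, 32, 48, 96.
Check each in increasing order: 9^1 ≡ 9;  9^2 ≡ 81;  9^3 ≡ 50;  9^4 ≡ 62;  9^6 ≡ 75;  9^8 ≡ 61;  9^12 ≡ 96;  9^16 ≡ 35;  9^24 ≡ 1.
Smallest exponent giving 1 is 24.

24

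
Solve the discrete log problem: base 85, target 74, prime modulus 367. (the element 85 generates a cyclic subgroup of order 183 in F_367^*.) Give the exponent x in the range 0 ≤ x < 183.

51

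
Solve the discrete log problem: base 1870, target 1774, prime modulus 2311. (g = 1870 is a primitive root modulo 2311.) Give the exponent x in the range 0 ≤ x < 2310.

1184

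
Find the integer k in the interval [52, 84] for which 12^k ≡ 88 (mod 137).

Compute 12^52 mod 137 = 81, then multiply by 12 repeatedly:
  12^52=81  12^53=13  12^54=19  12^55=91  12^56=133
  12^57=89  12^58=109  12^59=75  12^60=78  12^61=114
  12^62=135  12^63=113  12^64=123  12^65=106  12^66=39
  12^67=57  12^68=136  12^69=125  12^70=130  12^71=53
  12^72=88
Found 88 at exponent 72.

72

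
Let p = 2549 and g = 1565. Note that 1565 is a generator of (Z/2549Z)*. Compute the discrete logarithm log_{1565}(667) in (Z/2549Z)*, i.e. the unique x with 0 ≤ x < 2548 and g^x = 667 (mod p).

Baby-step giant-step with m = ceil(sqrt(2548)) = 51.
Baby table (1565^j mod 2549 for j=0..50):
  0:1  1:1565  2:2185  3:1316  4:2497  5:188  6:1085  7:391
  8:155  9:420  10:2207  11:60  12:2136  13:1101  14:2490  15:1978
  16:1084  17:1375  18:519  19:1653  20:2259  21:2421  22:1051  23:710
  24:2335  25:1558  26:1426  27:1315  28:932  29:552  30:2318  31:443
  32:2516  33:1884  34:1816  35:2454  36:1716  37:1443  38:2430  39:2391
  40:2532  41:1434  42:1090  43:569  44:884  45:1902  46:1947  47:1000
  48:2463  49:507  50:716
Giant step factor: 1565^(-51) ≡ 1272 (mod 2549).
Scan 667·1272^i mod 2549 for i = 0, 1, …:
  i=0: 667   i=1: 2156   i=2: 2257   i=3: 730
  i=4: 724   i=5: 739   i=6: 1976   i=7: 158
  i=8: 2154   i=9: 2262     …   i=31: 1577
  i=32: 2430
Match at i=32, j=38: x = 32·51 + 38 = 1670.

1670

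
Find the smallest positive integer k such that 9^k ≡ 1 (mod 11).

5

The order of 9 must divide p − 1 = 10 = 2 · 5.
Divisors: 1, 2, 5, 10.
Check each in increasing order: 9^1 ≡ 9;  9^2 ≡ 4;  9^5 ≡ 1.
Smallest exponent giving 1 is 5.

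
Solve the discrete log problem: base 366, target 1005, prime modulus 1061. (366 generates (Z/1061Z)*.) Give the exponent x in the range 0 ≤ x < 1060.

Baby-step giant-step with m = ceil(sqrt(1060)) = 33.
Baby table (366^j mod 1061 for j=0..32):
  0:1  1:366  2:270  3:147  4:752  5:433  6:389  7:200
  8:1052  9:950  10:753  11:799  12:659  13:347  14:743  15:322
  16:81  17:999  18:650  19:236  20:435  21:60  22:740  23:285
  24:332  25:558  26:516  27:1059  28:329  29:521  30:767  31:618
  32:195
Giant step factor: 366^(-33) ≡ 15 (mod 1061).
Scan 1005·15^i mod 1061 for i = 0, 1, …:
  i=0: 1005   i=1: 221   i=2: 132   i=3: 919
  i=4: 1053   i=5: 941   i=6: 322
Match at i=6, j=15: x = 6·33 + 15 = 213.

213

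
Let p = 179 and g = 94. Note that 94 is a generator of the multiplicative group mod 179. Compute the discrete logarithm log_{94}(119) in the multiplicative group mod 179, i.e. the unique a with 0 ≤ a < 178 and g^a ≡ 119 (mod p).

Baby-step giant-step with m = ceil(sqrt(178)) = 14.
Baby table (94^j mod 179 for j=0..13):
  0:1  1:94  2:65  3:24  4:108  5:128  6:39  7:86
  8:29  9:41  10:95  11:159  12:89  13:132
Giant step factor: 94^(-14) ≡ 22 (mod 179).
Scan 119·22^i mod 179 for i = 0, 1, …:
  i=0: 119   i=1: 112   i=2: 137   i=3: 150
  i=4: 78   i=5: 105   i=6: 162   i=7: 163
  i=8: 6   i=9: 132
Match at i=9, j=13: a = 9·14 + 13 = 139.

139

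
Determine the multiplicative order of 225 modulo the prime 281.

140

The order of 225 must divide p − 1 = 280 = 2^3 · 5 · 7.
Divisors: 1, 2, 4, 5, 7, 8, 10, 14, 20, 28, 35, 40, 56, 70, 140, 280.
Check each in increasing order: 225^1 ≡ 225;  225^2 ≡ 45;  225^4 ≡ 58;  225^5 ≡ 124;  225^7 ≡ 241;  225^8 ≡ 273;  225^10 ≡ 202;  225^14 ≡ 195;  225^20 ≡ 59;  225^28 ≡ 90;  225^35 ≡ 53;  225^40 ≡ 109;  225^56 ≡ 232;  225^70 ≡ 280;  225^140 ≡ 1.
Smallest exponent giving 1 is 140.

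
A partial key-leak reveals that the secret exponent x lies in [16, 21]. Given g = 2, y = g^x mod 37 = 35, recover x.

19

Compute 2^16 mod 37 = 9, then multiply by 2 repeatedly:
  2^16=9  2^17=18  2^18=36  2^19=35
Found 35 at exponent 19.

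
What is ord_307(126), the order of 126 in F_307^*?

The order of 126 must divide p − 1 = 306 = 2 · 3^2 · 17.
Divisors: 1, 2, 3, 6, 9, 17, 18, 34, 51, 102, 153, 306.
Check each in increasing order: 126^1 ≡ 126;  126^2 ≡ 219;  126^3 ≡ 271;  126^6 ≡ 68;  126^9 ≡ 8;  126^17 ≡ 20;  126^18 ≡ 64;  126^34 ≡ 93;  126^51 ≡ 18;  126^102 ≡ 17;  126^153 ≡ 306;  126^306 ≡ 1.
Smallest exponent giving 1 is 306.

306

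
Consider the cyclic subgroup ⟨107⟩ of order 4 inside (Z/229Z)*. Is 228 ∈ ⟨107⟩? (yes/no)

yes

⟨107⟩ has order 4; its elements mod 229 are {1, 107, 122, 228}.
228 is in this set.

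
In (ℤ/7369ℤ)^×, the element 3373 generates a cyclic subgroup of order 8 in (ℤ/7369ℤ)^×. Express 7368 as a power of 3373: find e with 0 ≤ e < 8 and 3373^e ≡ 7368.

Successive powers of 3373 modulo 7369:
  3373^0=1  3373^1=3373  3373^2=6762  3373^3=1171  3373^4=7368
So 3373^4 ≡ 7368 (mod 7369), giving e = 4.

4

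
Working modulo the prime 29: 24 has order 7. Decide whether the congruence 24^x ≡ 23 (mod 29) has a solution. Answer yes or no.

⟨24⟩ has order 7; its elements mod 29 are {1, 7, 16, 20, 23, 24, 25}.
23 is in this set.

yes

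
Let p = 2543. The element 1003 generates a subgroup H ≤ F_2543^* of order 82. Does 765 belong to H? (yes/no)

yes

765 ∈ ⟨1003⟩ iff 765^82 ≡ 1 (mod 2543), since |⟨1003⟩| = 82.
765^82 mod 2543 = 1.
Since 1 = 1, 765 lies in the subgroup.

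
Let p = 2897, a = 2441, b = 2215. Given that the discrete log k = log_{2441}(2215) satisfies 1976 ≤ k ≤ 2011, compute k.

Compute 2441^1976 mod 2897 = 341, then multiply by 2441 repeatedly:
  2441^1976=341  2441^1977=942  2441^1978=2101  2441^1979=851  2441^1980=142
  2441^1981=1879  2441^1982=688  2441^1983=2045  2441^1984=314  2441^1985=1666
  2441^1986=2215
Found 2215 at exponent 1986.

1986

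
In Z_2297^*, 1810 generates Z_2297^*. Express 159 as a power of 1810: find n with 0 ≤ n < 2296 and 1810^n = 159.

652

Baby-step giant-step with m = ceil(sqrt(2296)) = 48.
Baby table (1810^j mod 2297 for j=0..47):
  0:1  1:1810  2:578  3:1045  4:1019  5:2196  6:950  7:1344
  8:117  9:446  10:1013  11:524  12:2076  13:1965  14:894  15:1052
  16:2204  17:1648  18:1374  19:1586  20:1707  21:205  22:1233  23:1343
  24:604  25:2165  26:2265  27:1802  28:2177  29:1015  30:1847  31:935
  32:1758  33:635  34:850  35:1807  36:2039  37:1608  38:181  39:1436
  40:1253  41:791  42:679  43:95  44:1972  45:2079  46:504  47:331
Giant step factor: 1810^(-48) ≡ 1394 (mod 2297).
Scan 159·1394^i mod 2297 for i = 0, 1, …:
  i=0: 159   i=1: 1134   i=2: 460   i=3: 377
  i=4: 1822   i=5: 1683   i=6: 865   i=7: 2182
  i=8: 480   i=9: 693   i=10: 1302   i=11: 358
  i=12: 603   i=13: 2177
Match at i=13, j=28: n = 13·48 + 28 = 652.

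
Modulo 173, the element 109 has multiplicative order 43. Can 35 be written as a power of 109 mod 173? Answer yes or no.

35 ∈ ⟨109⟩ iff 35^43 ≡ 1 (mod 173), since |⟨109⟩| = 43.
35^43 mod 173 = 172.
Since 172 ≠ 1, 35 does not lie in the subgroup.

no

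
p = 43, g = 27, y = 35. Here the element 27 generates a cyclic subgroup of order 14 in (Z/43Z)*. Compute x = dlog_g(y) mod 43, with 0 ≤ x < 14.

6

Successive powers of 27 modulo 43:
  27^0=1  27^1=27  27^2=41  27^3=32  27^4=4  27^5=22
  27^6=35
So 27^6 ≡ 35 (mod 43), giving x = 6.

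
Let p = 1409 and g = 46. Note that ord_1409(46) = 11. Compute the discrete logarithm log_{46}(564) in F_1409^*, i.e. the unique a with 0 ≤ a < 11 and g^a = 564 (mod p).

9

Successive powers of 46 modulo 1409:
  46^0=1  46^1=46  46^2=707  46^3=115  46^4=1063  46^5=992
  46^6=544  46^7=1071  46^8=1360  46^9=564
So 46^9 ≡ 564 (mod 1409), giving a = 9.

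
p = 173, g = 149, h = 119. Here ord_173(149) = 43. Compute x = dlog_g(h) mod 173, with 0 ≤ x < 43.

40

Baby-step giant-step with m = ceil(sqrt(43)) = 7.
Baby table (149^j mod 173 for j=0..6):
  0:1  1:149  2:57  3:16  4:135  5:47  6:83
Giant step factor: 149^(-7) ≡ 138 (mod 173).
Scan 119·138^i mod 173 for i = 0, 1, …:
  i=0: 119   i=1: 160   i=2: 109   i=3: 164
  i=4: 142   i=5: 47
Match at i=5, j=5: x = 5·7 + 5 = 40.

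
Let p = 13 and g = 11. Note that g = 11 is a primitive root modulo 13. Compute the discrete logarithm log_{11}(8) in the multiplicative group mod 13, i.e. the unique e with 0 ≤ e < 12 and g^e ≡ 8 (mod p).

9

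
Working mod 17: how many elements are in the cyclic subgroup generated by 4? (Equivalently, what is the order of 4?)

4

The order of 4 must divide p − 1 = 16 = 2^4.
Divisors: 1, 2, 4, 8, 16.
Check each in increasing order: 4^1 ≡ 4;  4^2 ≡ 16;  4^4 ≡ 1.
Smallest exponent giving 1 is 4.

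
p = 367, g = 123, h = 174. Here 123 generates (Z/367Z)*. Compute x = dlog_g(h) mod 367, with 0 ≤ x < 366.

274

Baby-step giant-step with m = ceil(sqrt(366)) = 20.
Baby table (123^j mod 367 for j=0..19):
  0:1  1:123  2:82  3:177  4:118  5:201  6:134  7:334
  8:345  9:230  10:31  11:143  12:340  13:349  14:355  15:359
  16:117  17:78  18:52  19:157
Giant step factor: 123^(-20) ≡ 270 (mod 367).
Scan 174·270^i mod 367 for i = 0, 1, …:
  i=0: 174   i=1: 4   i=2: 346   i=3: 202
  i=4: 224   i=5: 292   i=6: 302   i=7: 66
  i=8: 204   i=9: 30   i=10: 26   i=11: 47
  i=12: 212   i=13: 355
Match at i=13, j=14: x = 13·20 + 14 = 274.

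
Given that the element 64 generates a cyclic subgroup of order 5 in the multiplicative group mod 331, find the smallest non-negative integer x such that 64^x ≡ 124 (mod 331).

Successive powers of 64 modulo 331:
  64^0=1  64^1=64  64^2=124
So 64^2 ≡ 124 (mod 331), giving x = 2.

2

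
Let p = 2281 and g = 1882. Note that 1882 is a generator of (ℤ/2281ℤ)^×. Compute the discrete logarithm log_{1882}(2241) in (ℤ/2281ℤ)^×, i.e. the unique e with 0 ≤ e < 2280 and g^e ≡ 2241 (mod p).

Baby-step giant-step with m = ceil(sqrt(2280)) = 48.
Baby table (1882^j mod 2281 for j=0..47):
  0:1  1:1882  2:1812  3:89  4:985  5:1598  6:1078  7:987
  8:800  9:140  10:1165  11:489  12:1055  13:1040  14:182  15:374
  16:1320  17:231  18:1352  19:1149  20:30  21:1716  22:1897  23:389
  24:2178  25:39  26:406  27:2238  28:1190  29:1919  30:735  31:984
  32:1997  33:1547  34:898  35:2096  36:823  37:87  38:1783  39:255
  40:900  41:1298  42:2166  43:265  44:1472  45:1170  46:775  47:991
Giant step factor: 1882^(-48) ≡ 874 (mod 2281).
Scan 2241·874^i mod 2281 for i = 0, 1, …:
  i=0: 2241   i=1: 1536   i=2: 1236   i=3: 1351
  i=4: 1497   i=5: 1365   i=6: 47   i=7: 20
  i=8: 1513   i=9: 1663     …   i=38: 1027
  i=39: 1165
Match at i=39, j=10: e = 39·48 + 10 = 1882.

1882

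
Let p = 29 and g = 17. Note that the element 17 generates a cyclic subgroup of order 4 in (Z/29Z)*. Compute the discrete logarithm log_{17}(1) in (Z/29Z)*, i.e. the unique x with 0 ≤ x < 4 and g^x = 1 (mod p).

0

Successive powers of 17 modulo 29:
  17^0=1
So 17^0 ≡ 1 (mod 29), giving x = 0.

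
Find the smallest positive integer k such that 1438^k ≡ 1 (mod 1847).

The order of 1438 must divide p − 1 = 1846 = 2 · 13 · 71.
Divisors: 1, 2, 13, 26, 71, 142, 923, 1846.
Check each in increasing order: 1438^1 ≡ 1438;  1438^2 ≡ 1051;  1438^13 ≡ 1351;  1438^26 ≡ 365;  1438^71 ≡ 123;  1438^142 ≡ 353;  1438^923 ≡ 1.
Smallest exponent giving 1 is 923.

923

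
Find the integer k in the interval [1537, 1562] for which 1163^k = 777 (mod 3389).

1548

Compute 1163^1537 mod 3389 = 1664, then multiply by 1163 repeatedly:
  1163^1537=1664  1163^1538=113  1163^1539=2637  1163^1540=3175  1163^1541=1904
  1163^1542=1335  1163^1543=443  1163^1544=81  1163^1545=2700  1163^1546=1886
  1163^1547=735  1163^1548=777
Found 777 at exponent 1548.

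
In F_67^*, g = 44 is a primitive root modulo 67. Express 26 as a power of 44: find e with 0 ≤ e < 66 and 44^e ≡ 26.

Baby-step giant-step with m = ceil(sqrt(66)) = 9.
Baby table (44^j mod 67 for j=0..8):
  0:1  1:44  2:60  3:27  4:49  5:12  6:59  7:50
  8:56
Giant step factor: 44^(-9) ≡ 58 (mod 67).
Scan 26·58^i mod 67 for i = 0, 1, …:
  i=0: 26   i=1: 34   i=2: 29   i=3: 7
  i=4: 4   i=5: 31   i=6: 56
Match at i=6, j=8: e = 6·9 + 8 = 62.

62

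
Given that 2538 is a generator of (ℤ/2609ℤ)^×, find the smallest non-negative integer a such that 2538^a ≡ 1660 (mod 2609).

690

Baby-step giant-step with m = ceil(sqrt(2608)) = 52.
Baby table (2538^j mod 2609 for j=0..51):
  0:1  1:2538  2:2432  3:2131  4:21  5:1118  6:1501  7:398
  8:441  9:2606  10:213  11:531  12:1434  13:2546  14:1864  15:715
  16:1415  17:1286  18:9  19:1970  20:1016  21:916  22:189  23:2235
  24:464  25:973  26:1360  27:2582  28:1917  29:2170  30:2470  31:2042
  32:1122  33:1217  34:2299  35:1138  36:81  37:2076  38:1317  39:417
  40:1701  41:1852  42:1567  43:930  44:1804  45:2366  46:1599  47:1267
  48:1358  49:115  50:2271  51:517
Giant step factor: 2538^(-52) ≡ 1009 (mod 2609).
Scan 1660·1009^i mod 2609 for i = 0, 1, …:
  i=0: 1660   i=1: 2571   i=2: 793   i=3: 1783
  i=4: 1446   i=5: 583   i=6: 1222   i=7: 1550
  i=8: 1159   i=9: 599   i=10: 1712   i=11: 250
  i=12: 1786   i=13: 1864
Match at i=13, j=14: a = 13·52 + 14 = 690.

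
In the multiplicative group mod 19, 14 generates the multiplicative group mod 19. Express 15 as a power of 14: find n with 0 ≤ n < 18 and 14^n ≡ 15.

Successive powers of 14 modulo 19:
  14^0=1  14^1=14  14^2=6  14^3=8  14^4=17  14^5=10
  14^6=7  14^7=3  14^8=4  14^9=18  14^10=5  14^11=13
  14^12=11  14^13=2  14^14=9  14^15=12  14^16=16  14^17=15
So 14^17 ≡ 15 (mod 19), giving n = 17.

17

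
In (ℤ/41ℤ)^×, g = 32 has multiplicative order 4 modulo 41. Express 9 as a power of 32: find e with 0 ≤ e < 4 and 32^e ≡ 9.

Successive powers of 32 modulo 41:
  32^0=1  32^1=32  32^2=40  32^3=9
So 32^3 ≡ 9 (mod 41), giving e = 3.

3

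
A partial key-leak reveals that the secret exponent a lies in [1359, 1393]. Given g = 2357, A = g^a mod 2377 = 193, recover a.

Compute 2357^1359 mod 2377 = 468, then multiply by 2357 repeatedly:
  2357^1359=468  2357^1360=148  2357^1361=1794  2357^1362=2152  2357^1363=2123
  2357^1364=326  2357^1365=611  2357^1366=2042  2357^1367=1946  2357^1368=1489
  2357^1369=1121  2357^1370=1350  2357^1371=1524  2357^1372=421  2357^1373=1088
  2357^1374=2010  2357^1375=209  2357^1376=574  2357^1377=405  2357^1378=1408
  2357^1379=364  2357^1380=2228  2357^1381=603  2357^1382=2202  2357^1383=1123
  2357^1384=1310  2357^1385=2324  2357^1386=1060  2357^1387=193
Found 193 at exponent 1387.

1387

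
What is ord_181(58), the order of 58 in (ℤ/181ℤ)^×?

180

The order of 58 must divide p − 1 = 180 = 2^2 · 3^2 · 5.
Divisors: 1, 2, 3, 4, 5, 6, 9, 10, 12, 15, 18, 20, 30, 36, 45, 60, 90, 180.
Check each in increasing order: 58^1 ≡ 58;  58^2 ≡ 106;  58^3 ≡ 175;  58^4 ≡ 14;  58^5 ≡ 88;  58^6 ≡ 36;  58^9 ≡ 146;  58^10 ≡ 142;  58^12 ≡ 29;  58^15 ≡ 7;  58^18 ≡ 139;  58^20 ≡ 73;  58^30 ≡ 49;  58^36 ≡ 135;  58^45 ≡ 162;  58^60 ≡ 48;  58^90 ≡ 180;  58^180 ≡ 1.
Smallest exponent giving 1 is 180.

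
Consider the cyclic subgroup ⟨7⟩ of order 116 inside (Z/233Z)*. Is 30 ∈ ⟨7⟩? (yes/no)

yes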